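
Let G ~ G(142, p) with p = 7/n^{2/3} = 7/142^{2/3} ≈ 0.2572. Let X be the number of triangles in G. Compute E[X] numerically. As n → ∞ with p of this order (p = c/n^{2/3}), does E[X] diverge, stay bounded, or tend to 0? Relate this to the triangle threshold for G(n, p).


Number of potential triangles: C(142, 3) = 467180.
Each occurs with probability p³ ≈ (0.2572)³ ≈ 1.701051e-02.
By linearity: E[X] = C(142, 3)·p³ ≈ 467180 · 1.701051e-02 ≈ 7946.9718.
Since α = 2/3 < 1, p = c/n^{2/3} ≫ 1/n is above the triangle threshold p ~ 1/n. Asymptotically E[X] ~ (c³/6)·n^{3(1−α)} = (7³/6)·n^{1} → ∞; triangles are abundant w.h.p.

E[X] ≈ 7946.9718; in regime p = Θ(1/n^{2/3}) E[X] diverges (above the triangle threshold p ~ 1/n).


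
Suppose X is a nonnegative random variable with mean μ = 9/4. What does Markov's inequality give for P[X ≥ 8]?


μ = E[X] = 9/4, a = 8.
Markov: P[X ≥ 8] ≤ μ/a = (9/4)/8 = 9/32.
Numerically: ≈ 0.281250.
(Since a = 8 > μ = 2.250000, the bound 9/32 is < 1 and informative.)

P[X ≥ 8] ≤ 9/32 ≈ 0.281250.


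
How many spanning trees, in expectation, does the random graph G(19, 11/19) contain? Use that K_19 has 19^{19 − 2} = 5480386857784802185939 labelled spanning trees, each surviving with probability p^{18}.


K_19 has 19^{19 − 2} = 5480386857784802185939 labelled spanning trees.
For each such spanning tree H, let X_H = 1 if all 18 edges of H are present in G. Then P[X_H = 1] = p^{18} = (11/19)^{18} = 5559917313492231481/104127350297911241532841.
Summing the indicators: E[X] = Σ_H E[X_H] = 5480386857784802185939 · p^{18} = 5480386857784802185939 · 5559917313492231481/104127350297911241532841 = 5559917313492231481/19.
Numerically: E[X] ≈ 2.93e+17.

E[X] = 5480386857784802185939 · (11/19)^{18} = 5559917313492231481/19 ≈ 2.93e+17.


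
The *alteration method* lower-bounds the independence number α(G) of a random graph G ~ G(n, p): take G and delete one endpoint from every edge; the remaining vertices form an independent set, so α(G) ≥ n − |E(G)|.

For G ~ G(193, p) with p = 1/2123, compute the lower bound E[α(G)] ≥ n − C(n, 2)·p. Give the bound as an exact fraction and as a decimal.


E[|E(G)|] = C(193, 2)·p = 18528 · (1/2123) = 96/11.
E[α(G)] ≥ n − E[|E(G)|] = 193 − 96/11 = 2027/11.
Numerically: ≈ 184.2727.
(This is only a lower bound; the true E[α(G)] may be larger.)

E[α(G)] ≥ 2027/11 ≈ 184.2727.


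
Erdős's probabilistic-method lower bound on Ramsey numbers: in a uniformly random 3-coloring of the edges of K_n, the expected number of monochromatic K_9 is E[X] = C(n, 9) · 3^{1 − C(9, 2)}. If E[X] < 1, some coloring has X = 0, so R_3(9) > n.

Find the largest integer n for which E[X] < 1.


We need C(n, 9) · 3^{1 − 36} < 1, i.e. C(n, 9) < 3^{36 − 1} = 50031545098999707.
Check values of n near the boundary:
  n = 295: C(295, 9) = 41221140106119260; 41221140106119260 < 50031545098999707? YES
  n = 296: C(296, 9) = 42513789098994080; 42513789098994080 < 50031545098999707? YES
  n = 297: C(297, 9) = 43842345008337645; 43842345008337645 < 50031545098999707? YES
  n = 298: C(298, 9) = 45207677551849890; 45207677551849890 < 50031545098999707? YES
  n = 299: C(299, 9) = 46610674441390059; 46610674441390059 < 50031545098999707? YES
  n = 300: C(300, 9) = 48052241692154700; 48052241692154700 < 50031545098999707? YES
  n = 301: C(301, 9) = 49533303936090975; 49533303936090975 < 50031545098999707? YES
  n = 302: C(302, 9) = 51054804739588650; 51054804739588650 < 50031545098999707? NO
The largest n with C(n, 9) < 50031545098999707 is n = 301 (where E[X] = 16511101312030325/16677181699666569 ≈ 0.9900). Hence R_3(9) > 301, i.e. R_3(9) ≥ 302.

Largest n = 301; hence R_3(9) > 301.


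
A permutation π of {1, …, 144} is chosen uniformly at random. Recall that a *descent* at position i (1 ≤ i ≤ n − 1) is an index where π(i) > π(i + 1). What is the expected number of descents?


Write X = Σ X_I over i = 1, …, 143, with X_I the indicator of one descent.
There are 143 indicators.
For each fixed i, the pair (π(i), π(i+1)) is a uniformly random ordered pair of distinct values from {1, …, 144}; by symmetry P[π(i) > π(i+1)] = 1/2.
By linearity: E[X] = 143 · (1/2) = (144 − 1) · (1/2) = 143/2 ≈ 71.500.

E[X] = 143/2 = 71.500.


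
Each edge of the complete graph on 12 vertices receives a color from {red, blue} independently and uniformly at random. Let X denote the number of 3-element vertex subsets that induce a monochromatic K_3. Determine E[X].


Let X = Σ_S X_S over the C(12, 3) = 220 subsets S of size 3, where X_S = 1 if the K_3 on S is monochromatic.
For a fixed S, the K_3 on S has C(3, 2) = 3 edges. P[all 3 edges red] = (1/2)^3, and likewise for blue, so P[monochromatic] = 2·(1/2)^3 = 2^{1 − 3} = 1/4.
By linearity: E[X] = C(12, 3) · 2^{1 − 3} = 220 · 1/4 = 55.
Numerically: E[X] ≈ 55.0000.

E[X] = C(12,3)·2^(1−C(3,2)) = 55 ≈ 55.0000.


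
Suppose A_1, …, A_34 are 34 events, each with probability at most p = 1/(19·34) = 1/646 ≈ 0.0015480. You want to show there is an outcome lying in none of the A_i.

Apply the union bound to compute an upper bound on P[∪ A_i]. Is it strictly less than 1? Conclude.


Union bound: P[∪_{i=1}^{34} A_i] ≤ Σ_i P[A_i] ≤ 34·p = 34·(1/646) = 1/19.
Numerically: 1/19 ≈ 0.0526316.
Is 1/19 < 1? YES.
Since P[∪ A_i] ≤ 1/19 < 1, the complement has P[∩ A_i^c] ≥ 1 − 1/19 = 18/19 > 0, so some outcome avoids every A_i.

34·p = 1/19 ≈ 0.0526316; existence CERTIFIED by the union bound.


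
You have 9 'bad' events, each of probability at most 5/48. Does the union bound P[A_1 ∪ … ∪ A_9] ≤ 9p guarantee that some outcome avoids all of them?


Union bound: P[∪_{i=1}^{9} A_i] ≤ Σ_i P[A_i] ≤ 9·p = 9·(5/48) = 15/16.
Numerically: 15/16 ≈ 0.9375000.
Is 15/16 < 1? YES.
Since P[∪ A_i] ≤ 15/16 < 1, the complement has P[∩ A_i^c] ≥ 1 − 15/16 = 1/16 > 0, so some outcome avoids every A_i.

9·p = 15/16 ≈ 0.9375000; existence CERTIFIED by the union bound.


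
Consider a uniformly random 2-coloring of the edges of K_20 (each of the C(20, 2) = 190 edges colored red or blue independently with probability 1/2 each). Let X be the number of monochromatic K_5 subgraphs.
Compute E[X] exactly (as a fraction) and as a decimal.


Let X = Σ_S X_S over the C(20, 5) = 15504 subsets S of size 5, where X_S = 1 if the K_5 on S is monochromatic.
For a fixed S, the K_5 on S has C(5, 2) = 10 edges. P[all 10 edges red] = (1/2)^10, and likewise for blue, so P[monochromatic] = 2·(1/2)^10 = 2^{1 − 10} = 1/512.
Summing: E[X] = C(20, 5) · 2^{1 − 10} = 15504 · 1/512 = 969/32.
Numerically: E[X] ≈ 30.281250.

E[X] = C(20,5)·2^(1−C(5,2)) = 969/32 ≈ 30.281250.


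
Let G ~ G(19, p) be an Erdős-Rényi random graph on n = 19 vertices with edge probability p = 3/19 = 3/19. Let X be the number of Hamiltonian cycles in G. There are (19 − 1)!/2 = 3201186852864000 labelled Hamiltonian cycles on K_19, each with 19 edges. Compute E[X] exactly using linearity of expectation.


K_19 has (19 − 1)!/2 = 3201186852864000 labelled Hamiltonian cycles.
For each such Hamiltonian cycle H, let X_H = 1 if all 19 edges of H are present in G. Then P[X_H = 1] = p^{19} = (3/19)^{19} = 1162261467/1978419655660313589123979.
By linearity of expectation: E[X] = Σ_H E[X_H] = 3201186852864000 · p^{19} = 3201186852864000 · 1162261467/1978419655660313589123979 = 3720616127750825791488000/1978419655660313589123979.
Numerically: E[X] ≈ 1.8806.

E[X] = 3201186852864000 · (3/19)^{19} = 3720616127750825791488000/1978419655660313589123979 ≈ 1.8806.


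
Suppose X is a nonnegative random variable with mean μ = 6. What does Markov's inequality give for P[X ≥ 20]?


μ = E[X] = 6, a = 20.
Markov: P[X ≥ 20] ≤ μ/a = (6)/20 = 3/10.
Numerically: ≈ 0.300000.
(Since a = 20 > μ = 6.000000, the bound 3/10 is < 1 and informative.)

P[X ≥ 20] ≤ 3/10 ≈ 0.300000.


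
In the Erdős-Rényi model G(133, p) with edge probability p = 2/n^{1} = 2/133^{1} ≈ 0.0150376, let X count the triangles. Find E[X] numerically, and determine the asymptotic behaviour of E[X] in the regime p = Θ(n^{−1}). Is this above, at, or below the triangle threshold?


Number of potential triangles: C(133, 3) = 383306.
Each occurs with probability p³ ≈ (0.0150376)³ ≈ 3.40043959e-06.
By linearity: E[X] = C(133, 3)·p³ ≈ 383306 · 3.40043959e-06 ≈ 1.303409.
Here α = 1, so p = 2/n is exactly at the triangle threshold p ~ 1/n. Asymptotically E[X] → c³/6 = 2³/6 = 4/3 ≈ 1.333333, a bounded constant. In this regime the triangle count is asymptotically Poisson(c³/6).

E[X] ≈ 1.303409; in regime p = Θ(1/n^{1}) E[X] stays bounded (at the triangle threshold p ~ 1/n).


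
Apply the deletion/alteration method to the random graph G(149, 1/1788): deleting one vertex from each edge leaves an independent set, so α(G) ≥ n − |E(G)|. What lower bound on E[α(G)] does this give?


E[|E(G)|] = C(149, 2)·p = 11026 · (1/1788) = 37/6.
E[α(G)] ≥ n − E[|E(G)|] = 149 − 37/6 = 857/6.
Numerically: ≈ 142.83333.
(This is only a lower bound; the true E[α(G)] may be larger.)

E[α(G)] ≥ 857/6 ≈ 142.83333.


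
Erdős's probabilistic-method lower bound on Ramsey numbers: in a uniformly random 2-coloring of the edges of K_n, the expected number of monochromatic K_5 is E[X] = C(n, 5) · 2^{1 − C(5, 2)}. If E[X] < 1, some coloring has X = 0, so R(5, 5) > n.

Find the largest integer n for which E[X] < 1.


We need C(n, 5) · 2^{1 − 10} < 1, i.e. C(n, 5) < 2^{10 − 1} = 512.
Check values of n near the boundary:
  n = 5: C(5, 5) = 1; 1 < 512? YES
  n = 6: C(6, 5) = 6; 6 < 512? YES
  n = 7: C(7, 5) = 21; 21 < 512? YES
  n = 8: C(8, 5) = 56; 56 < 512? YES
  n = 9: C(9, 5) = 126; 126 < 512? YES
  n = 10: C(10, 5) = 252; 252 < 512? YES
  n = 11: C(11, 5) = 462; 462 < 512? YES
  n = 12: C(12, 5) = 792; 792 < 512? NO
  n = 13: C(13, 5) = 1287; 1287 < 512? NO
  n = 14: C(14, 5) = 2002; 2002 < 512? NO
The largest n with C(n, 5) < 512 is n = 11 (where E[X] = 231/256 ≈ 0.90234). Hence R(5, 5) > 11, i.e. R(5, 5) ≥ 12.

Largest n = 11; hence R(5, 5) > 11.


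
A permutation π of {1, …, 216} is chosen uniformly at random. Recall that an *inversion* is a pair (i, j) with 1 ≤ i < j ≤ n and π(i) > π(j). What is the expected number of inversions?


Write X = Σ X_I over the C(216, 2) = 23220 pairs i < j, with X_I the indicator of one inversion.
There are 23220 indicators.
For each fixed pair i < j, the values π(i) and π(j) are two distinct elements of {1, …, 216} in uniformly random order; by symmetry P[π(i) > π(j)] = 1/2.
By linearity: E[X] = 23220 · (1/2) = C(216, 2) · (1/2) = 23220/2 = 11610 ≈ 11610.000.

E[X] = 11610 = 11610.000.


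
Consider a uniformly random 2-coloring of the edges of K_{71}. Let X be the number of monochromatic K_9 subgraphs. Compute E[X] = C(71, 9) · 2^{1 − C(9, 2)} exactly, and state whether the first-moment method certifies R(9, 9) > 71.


E[X] = C(71, 9) · 2^{1 − 36} = 74473879480 · 2^{−35} = 74473879480/34359738368.
As a reduced fraction: E[X] = 9309234935/4294967296 ≈ 2.1675.
Is E[X] < 1? NO.
Since E[X] ≥ 1, the first-moment bound is inconclusive at n = 71; it does NOT by itself certify R(9, 9) > 71.

E[X] = 9309234935/4294967296 ≈ 2.1675; E[X] ≥ 1; first-moment method inconclusive here.


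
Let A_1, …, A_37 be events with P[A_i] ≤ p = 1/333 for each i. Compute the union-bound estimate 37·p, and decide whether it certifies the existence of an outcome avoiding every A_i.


Union bound: P[∪_{i=1}^{37} A_i] ≤ Σ_i P[A_i] ≤ 37·p = 37·(1/333) = 1/9.
Numerically: 1/9 ≈ 0.1111111.
Is 1/9 < 1? YES.
Since P[∪ A_i] ≤ 1/9 < 1, the complement has P[∩ A_i^c] ≥ 1 − 1/9 = 8/9 > 0, so some outcome avoids every A_i.

37·p = 1/9 ≈ 0.1111111; existence CERTIFIED by the union bound.


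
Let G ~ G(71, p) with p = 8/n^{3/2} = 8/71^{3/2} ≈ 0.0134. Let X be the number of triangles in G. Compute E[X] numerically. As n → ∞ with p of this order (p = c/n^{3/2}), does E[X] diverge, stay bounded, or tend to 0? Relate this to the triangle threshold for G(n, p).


Number of potential triangles: C(71, 3) = 57155.
Each occurs with probability p³ ≈ (0.0134)³ ≈ 2.39115e-06.
By linearity: E[X] = C(71, 3)·p³ ≈ 57155 · 2.39115e-06 ≈ 0.137.
Since α = 3/2 > 1, p = c/n^{3/2} = o(1/n) is below the triangle threshold p ~ 1/n. Asymptotically E[X] ~ (c³/6)·n^{3(1−α)} = (8³/6)·n^{-1.5} → 0, so by Markov's inequality G has no triangles w.h.p.

E[X] ≈ 0.137; in regime p = Θ(1/n^{3/2}) E[X] tends to 0 (below the triangle threshold p ~ 1/n).


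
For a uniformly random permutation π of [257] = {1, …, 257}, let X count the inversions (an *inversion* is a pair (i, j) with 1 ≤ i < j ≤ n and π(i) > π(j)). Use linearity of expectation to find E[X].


Write X = Σ X_I over the C(257, 2) = 32896 pairs i < j, with X_I the indicator of one inversion.
There are 32896 indicators.
For each fixed pair i < j, the values π(i) and π(j) are two distinct elements of {1, …, 257} in uniformly random order; by symmetry P[π(i) > π(j)] = 1/2.
By linearity: E[X] = 32896 · (1/2) = C(257, 2) · (1/2) = 32896/2 = 16448 ≈ 16448.00000.

E[X] = 16448 = 16448.00000.


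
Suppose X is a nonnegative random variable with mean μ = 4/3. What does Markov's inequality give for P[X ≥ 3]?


μ = E[X] = 4/3, a = 3.
Markov: P[X ≥ 3] ≤ μ/a = (4/3)/3 = 4/9.
Numerically: ≈ 0.444.
(Since a = 3 > μ = 1.333, the bound 4/9 is < 1 and informative.)

P[X ≥ 3] ≤ 4/9 ≈ 0.444.


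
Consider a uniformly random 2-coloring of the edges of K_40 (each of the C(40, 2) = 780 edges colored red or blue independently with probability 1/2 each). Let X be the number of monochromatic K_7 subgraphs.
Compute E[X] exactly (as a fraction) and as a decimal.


Let X = Σ_S X_S over the C(40, 7) = 18643560 subsets S of size 7, where X_S = 1 if the K_7 on S is monochromatic.
For a fixed S, the K_7 on S has C(7, 2) = 21 edges. P[all 21 edges red] = (1/2)^21, and likewise for blue, so P[monochromatic] = 2·(1/2)^21 = 2^{1 − 21} = 1/1048576.
Summing: E[X] = C(40, 7) · 2^{1 − 21} = 18643560 · 1/1048576 = 2330445/131072.
Numerically: E[X] ≈ 17.779884.

E[X] = C(40,7)·2^(1−C(7,2)) = 2330445/131072 ≈ 17.779884.


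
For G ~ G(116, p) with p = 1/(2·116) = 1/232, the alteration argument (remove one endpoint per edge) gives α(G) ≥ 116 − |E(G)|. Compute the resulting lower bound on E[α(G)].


E[|E(G)|] = C(116, 2)·p = 6670 · (1/232) = 115/4.
E[α(G)] ≥ n − E[|E(G)|] = 116 − 115/4 = 349/4.
Numerically: ≈ 87.2500.
(This is only a lower bound; the true E[α(G)] may be larger.)

E[α(G)] ≥ 349/4 ≈ 87.2500.


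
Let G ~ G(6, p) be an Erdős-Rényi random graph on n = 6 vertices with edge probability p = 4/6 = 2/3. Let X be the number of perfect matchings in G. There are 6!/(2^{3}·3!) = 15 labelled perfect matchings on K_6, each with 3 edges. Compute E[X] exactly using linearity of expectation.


K_6 has 6!/(2^{3}·3!) = 15 labelled perfect matchings.
For each such perfect matching H, let X_H = 1 if all 3 edges of H are present in G. Then P[X_H = 1] = p^{3} = (2/3)^{3} = 8/27.
Summing the indicators: E[X] = Σ_H E[X_H] = 15 · p^{3} = 15 · 8/27 = 40/9.
Numerically: E[X] ≈ 4.4444.

E[X] = 15 · (2/3)^{3} = 40/9 ≈ 4.4444.


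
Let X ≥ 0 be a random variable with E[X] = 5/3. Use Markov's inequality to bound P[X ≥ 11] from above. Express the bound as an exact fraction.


μ = E[X] = 5/3, a = 11.
Markov: P[X ≥ 11] ≤ μ/a = (5/3)/11 = 5/33.
Numerically: ≈ 0.1515.
(Since a = 11 > μ = 1.6667, the bound 5/33 is < 1 and informative.)

P[X ≥ 11] ≤ 5/33 ≈ 0.1515.


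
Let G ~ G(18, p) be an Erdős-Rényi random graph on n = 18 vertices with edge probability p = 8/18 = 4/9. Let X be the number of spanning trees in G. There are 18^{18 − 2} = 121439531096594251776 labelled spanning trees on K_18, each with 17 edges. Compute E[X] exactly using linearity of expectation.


K_18 has 18^{18 − 2} = 121439531096594251776 labelled spanning trees.
For each such spanning tree H, let X_H = 1 if all 17 edges of H are present in G. Then P[X_H = 1] = p^{17} = (4/9)^{17} = 17179869184/16677181699666569.
Summing the indicators: E[X] = Σ_H E[X_H] = 121439531096594251776 · p^{17} = 121439531096594251776 · 17179869184/16677181699666569 = 1125899906842624/9.
Numerically: E[X] ≈ 1.25e+14.

E[X] = 121439531096594251776 · (4/9)^{17} = 1125899906842624/9 ≈ 1.25e+14.


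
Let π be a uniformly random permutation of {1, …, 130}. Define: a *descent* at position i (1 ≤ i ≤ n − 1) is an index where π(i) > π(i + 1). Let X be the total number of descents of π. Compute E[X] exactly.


Write X = Σ X_I over i = 1, …, 129, with X_I the indicator of one descent.
There are 129 indicators.
For each fixed i, the pair (π(i), π(i+1)) is a uniformly random ordered pair of distinct values from {1, …, 130}; by symmetry P[π(i) > π(i+1)] = 1/2.
By linearity: E[X] = 129 · (1/2) = (130 − 1) · (1/2) = 129/2 ≈ 64.50000.

E[X] = 129/2 = 64.50000.


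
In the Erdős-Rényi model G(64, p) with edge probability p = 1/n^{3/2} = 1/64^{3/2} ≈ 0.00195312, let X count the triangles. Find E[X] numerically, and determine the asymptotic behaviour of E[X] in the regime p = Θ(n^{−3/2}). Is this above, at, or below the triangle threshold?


Number of potential triangles: C(64, 3) = 41664.
Each occurs with probability p³ ≈ (0.00195312)³ ≈ 7.45058060e-09.
By linearity: E[X] = C(64, 3)·p³ ≈ 41664 · 7.45058060e-09 ≈ 0.000310.
Since α = 3/2 > 1, p = c/n^{3/2} = o(1/n) is below the triangle threshold p ~ 1/n. Asymptotically E[X] ~ (c³/6)·n^{3(1−α)} = (1³/6)·n^{-1.5} → 0, so by Markov's inequality G has no triangles w.h.p.

E[X] ≈ 0.000310; in regime p = Θ(1/n^{3/2}) E[X] tends to 0 (below the triangle threshold p ~ 1/n).


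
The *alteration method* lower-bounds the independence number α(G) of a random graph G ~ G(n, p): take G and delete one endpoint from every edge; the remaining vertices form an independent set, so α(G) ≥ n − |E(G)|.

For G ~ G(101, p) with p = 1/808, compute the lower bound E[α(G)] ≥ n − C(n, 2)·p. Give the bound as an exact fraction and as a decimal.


E[|E(G)|] = C(101, 2)·p = 5050 · (1/808) = 25/4.
E[α(G)] ≥ n − E[|E(G)|] = 101 − 25/4 = 379/4.
Numerically: ≈ 94.750.
(This is only a lower bound; the true E[α(G)] may be larger.)

E[α(G)] ≥ 379/4 ≈ 94.750.


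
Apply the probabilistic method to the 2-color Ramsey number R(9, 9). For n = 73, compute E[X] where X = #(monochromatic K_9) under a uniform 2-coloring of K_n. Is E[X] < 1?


E[X] = C(73, 9) · 2^{1 − 36} = 97082021465 · 2^{−35} = 97082021465/34359738368.
As a reduced fraction: E[X] = 97082021465/34359738368 ≈ 2.825.
Is E[X] < 1? NO.
Since E[X] ≥ 1, the first-moment bound is inconclusive at n = 73; it does NOT by itself certify R(9, 9) > 73.

E[X] = 97082021465/34359738368 ≈ 2.825; E[X] ≥ 1; first-moment method inconclusive here.


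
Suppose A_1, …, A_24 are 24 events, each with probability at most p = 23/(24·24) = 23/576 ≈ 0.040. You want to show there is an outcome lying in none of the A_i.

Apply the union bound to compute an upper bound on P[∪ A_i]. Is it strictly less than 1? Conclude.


Union bound: P[∪_{i=1}^{24} A_i] ≤ Σ_i P[A_i] ≤ 24·p = 24·(23/576) = 23/24.
Numerically: 23/24 ≈ 0.958.
Is 23/24 < 1? YES.
Since P[∪ A_i] ≤ 23/24 < 1, the complement has P[∩ A_i^c] ≥ 1 − 23/24 = 1/24 > 0, so some outcome avoids every A_i.

24·p = 23/24 ≈ 0.958; existence CERTIFIED by the union bound.


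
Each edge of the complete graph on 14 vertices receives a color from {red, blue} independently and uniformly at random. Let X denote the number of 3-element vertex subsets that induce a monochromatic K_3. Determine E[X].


Let X = Σ_S X_S over the C(14, 3) = 364 subsets S of size 3, where X_S = 1 if the K_3 on S is monochromatic.
For a fixed S, the K_3 on S has C(3, 2) = 3 edges. P[all 3 edges red] = (1/2)^3, and likewise for blue, so P[monochromatic] = 2·(1/2)^3 = 2^{1 − 3} = 1/4.
Summing: E[X] = C(14, 3) · 2^{1 − 3} = 364 · 1/4 = 91.
Numerically: E[X] ≈ 91.0000.

E[X] = C(14,3)·2^(1−C(3,2)) = 91 ≈ 91.0000.


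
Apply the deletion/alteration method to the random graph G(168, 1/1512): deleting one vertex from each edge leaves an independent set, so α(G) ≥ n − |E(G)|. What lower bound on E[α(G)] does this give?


E[|E(G)|] = C(168, 2)·p = 14028 · (1/1512) = 167/18.
E[α(G)] ≥ n − E[|E(G)|] = 168 − 167/18 = 2857/18.
Numerically: ≈ 158.722222.
(This is only a lower bound; the true E[α(G)] may be larger.)

E[α(G)] ≥ 2857/18 ≈ 158.722222.


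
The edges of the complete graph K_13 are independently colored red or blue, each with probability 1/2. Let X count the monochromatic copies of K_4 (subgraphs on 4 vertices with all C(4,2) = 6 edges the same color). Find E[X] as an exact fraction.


Let X = Σ_S X_S over the C(13, 4) = 715 subsets S of size 4, where X_S = 1 if the K_4 on S is monochromatic.
For a fixed S, the K_4 on S has C(4, 2) = 6 edges. P[all 6 edges red] = (1/2)^6, and likewise for blue, so P[monochromatic] = 2·(1/2)^6 = 2^{1 − 6} = 1/32.
By linearity: E[X] = C(13, 4) · 2^{1 − 6} = 715 · 1/32 = 715/32.
Numerically: E[X] ≈ 22.3438.

E[X] = C(13,4)·2^(1−C(4,2)) = 715/32 ≈ 22.3438.


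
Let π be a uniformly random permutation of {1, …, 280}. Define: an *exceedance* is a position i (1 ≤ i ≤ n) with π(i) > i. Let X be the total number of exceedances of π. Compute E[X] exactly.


Write X = Σ_{i=1}^{280} X_i, where X_i = 1_{π(i) > i}.
For each fixed i, π(i) is uniform over {1, …, 280} (marginal of a uniform permutation), so P[π(i) > i] = (n − i)/n. Summing: Σ_{i=1}^{280} (n − i)/n = (0 + 1 + … + 279)/280 = 280(280 − 1)/(2·280) = (280 − 1)/2.
Hence E[X] = Σ_{i=1}^{280} (280 − i)/280 = 279/2 ≈ 139.500.

E[X] = 279/2 = 139.500.


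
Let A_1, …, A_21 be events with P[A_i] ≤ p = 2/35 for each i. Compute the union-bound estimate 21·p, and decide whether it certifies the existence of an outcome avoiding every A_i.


Union bound: P[∪_{i=1}^{21} A_i] ≤ Σ_i P[A_i] ≤ 21·p = 21·(2/35) = 6/5.
Numerically: 6/5 ≈ 1.2000000.
Is 6/5 < 1? NO.
Since the bound 6/5 is ≥ 1, the union bound is uninformative here; it does NOT by itself certify existence.

21·p = 6/5 ≈ 1.2000000; existence NOT certified by the union bound.


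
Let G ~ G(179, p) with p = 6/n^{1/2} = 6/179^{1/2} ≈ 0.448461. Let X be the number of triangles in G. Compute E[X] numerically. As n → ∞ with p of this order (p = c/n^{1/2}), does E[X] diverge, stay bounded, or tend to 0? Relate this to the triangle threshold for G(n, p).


Number of potential triangles: C(179, 3) = 939929.
Each occurs with probability p³ ≈ (0.448461)³ ≈ 9.01932849e-02.
By linearity: E[X] = C(179, 3)·p³ ≈ 939929 · 9.01932849e-02 ≈ 84775.284116.
Since α = 1/2 < 1, p = c/n^{1/2} ≫ 1/n is above the triangle threshold p ~ 1/n. Asymptotically E[X] ~ (c³/6)·n^{3(1−α)} = (6³/6)·n^{1.5} → ∞; triangles are abundant w.h.p.

E[X] ≈ 84775.284116; in regime p = Θ(1/n^{1/2}) E[X] diverges (above the triangle threshold p ~ 1/n).


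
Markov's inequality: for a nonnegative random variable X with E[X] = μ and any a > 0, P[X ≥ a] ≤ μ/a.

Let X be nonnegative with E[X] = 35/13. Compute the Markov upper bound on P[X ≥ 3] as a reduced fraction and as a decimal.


μ = E[X] = 35/13, a = 3.
Markov: P[X ≥ 3] ≤ μ/a = (35/13)/3 = 35/39.
Numerically: ≈ 0.89744.
(Since a = 3 > μ = 2.69231, the bound 35/39 is < 1 and informative.)

P[X ≥ 3] ≤ 35/39 ≈ 0.89744.


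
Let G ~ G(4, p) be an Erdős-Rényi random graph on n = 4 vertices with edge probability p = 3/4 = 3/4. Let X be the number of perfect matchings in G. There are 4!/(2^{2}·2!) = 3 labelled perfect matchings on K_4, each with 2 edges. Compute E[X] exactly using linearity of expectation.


K_4 has 4!/(2^{2}·2!) = 3 labelled perfect matchings.
For each such perfect matching H, let X_H = 1 if all 2 edges of H are present in G. Then P[X_H = 1] = p^{2} = (3/4)^{2} = 9/16.
By linearity of expectation: E[X] = Σ_H E[X_H] = 3 · p^{2} = 3 · 9/16 = 27/16.
Numerically: E[X] ≈ 1.69.

E[X] = 3 · (3/4)^{2} = 27/16 ≈ 1.69.


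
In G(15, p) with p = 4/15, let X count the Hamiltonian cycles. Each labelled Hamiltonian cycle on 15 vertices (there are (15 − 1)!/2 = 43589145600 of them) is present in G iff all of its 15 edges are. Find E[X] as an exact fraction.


K_15 has (15 − 1)!/2 = 43589145600 labelled Hamiltonian cycles.
For each such Hamiltonian cycle H, let X_H = 1 if all 15 edges of H are present in G. Then P[X_H = 1] = p^{15} = (4/15)^{15} = 1073741824/437893890380859375.
Summing the indicators: E[X] = Σ_H E[X_H] = 43589145600 · p^{15} = 43589145600 · 1073741824/437893890380859375 = 7704277975826432/72081298828125.
Numerically: E[X] ≈ 107.

E[X] = 43589145600 · (4/15)^{15} = 7704277975826432/72081298828125 ≈ 107.


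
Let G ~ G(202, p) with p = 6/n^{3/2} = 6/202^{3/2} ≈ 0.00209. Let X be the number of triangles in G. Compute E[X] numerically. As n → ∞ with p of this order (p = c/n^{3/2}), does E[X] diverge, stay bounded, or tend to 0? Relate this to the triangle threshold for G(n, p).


Number of potential triangles: C(202, 3) = 1353400.
Each occurs with probability p³ ≈ (0.00209)³ ≈ 9.127936e-09.
By linearity: E[X] = C(202, 3)·p³ ≈ 1353400 · 9.127936e-09 ≈ 0.0124.
Since α = 3/2 > 1, p = c/n^{3/2} = o(1/n) is below the triangle threshold p ~ 1/n. Asymptotically E[X] ~ (c³/6)·n^{3(1−α)} = (6³/6)·n^{-1.5} → 0, so by Markov's inequality G has no triangles w.h.p.

E[X] ≈ 0.0124; in regime p = Θ(1/n^{3/2}) E[X] tends to 0 (below the triangle threshold p ~ 1/n).


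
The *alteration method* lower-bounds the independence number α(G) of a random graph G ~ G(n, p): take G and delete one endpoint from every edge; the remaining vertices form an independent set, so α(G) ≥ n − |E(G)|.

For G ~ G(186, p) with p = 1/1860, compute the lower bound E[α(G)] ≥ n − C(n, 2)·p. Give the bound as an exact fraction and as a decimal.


E[|E(G)|] = C(186, 2)·p = 17205 · (1/1860) = 37/4.
E[α(G)] ≥ n − E[|E(G)|] = 186 − 37/4 = 707/4.
Numerically: ≈ 176.7500.
(This is only a lower bound; the true E[α(G)] may be larger.)

E[α(G)] ≥ 707/4 ≈ 176.7500.


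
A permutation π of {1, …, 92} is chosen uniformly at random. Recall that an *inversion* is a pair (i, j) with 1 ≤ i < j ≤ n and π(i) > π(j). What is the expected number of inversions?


Write X = Σ X_I over the C(92, 2) = 4186 pairs i < j, with X_I the indicator of one inversion.
There are 4186 indicators.
For each fixed pair i < j, the values π(i) and π(j) are two distinct elements of {1, …, 92} in uniformly random order; by symmetry P[π(i) > π(j)] = 1/2.
By linearity: E[X] = 4186 · (1/2) = C(92, 2) · (1/2) = 4186/2 = 2093 ≈ 2093.0000.

E[X] = 2093 = 2093.0000.


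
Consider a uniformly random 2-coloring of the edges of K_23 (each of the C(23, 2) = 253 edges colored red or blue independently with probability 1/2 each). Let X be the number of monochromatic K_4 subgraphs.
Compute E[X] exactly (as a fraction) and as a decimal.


Let X = Σ_S X_S over the C(23, 4) = 8855 subsets S of size 4, where X_S = 1 if the K_4 on S is monochromatic.
For a fixed S, the K_4 on S has C(4, 2) = 6 edges. P[all 6 edges red] = (1/2)^6, and likewise for blue, so P[monochromatic] = 2·(1/2)^6 = 2^{1 − 6} = 1/32.
Summing: E[X] = C(23, 4) · 2^{1 − 6} = 8855 · 1/32 = 8855/32.
Numerically: E[X] ≈ 276.719.

E[X] = C(23,4)·2^(1−C(4,2)) = 8855/32 ≈ 276.719.


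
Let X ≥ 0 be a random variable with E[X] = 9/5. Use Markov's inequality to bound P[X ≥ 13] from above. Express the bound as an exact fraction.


μ = E[X] = 9/5, a = 13.
Markov: P[X ≥ 13] ≤ μ/a = (9/5)/13 = 9/65.
Numerically: ≈ 0.1385.
(Since a = 13 > μ = 1.8000, the bound 9/65 is < 1 and informative.)

P[X ≥ 13] ≤ 9/65 ≈ 0.1385.


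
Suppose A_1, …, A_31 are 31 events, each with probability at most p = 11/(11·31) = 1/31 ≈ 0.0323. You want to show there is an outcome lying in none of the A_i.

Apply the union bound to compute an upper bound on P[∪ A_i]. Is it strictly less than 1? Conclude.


Union bound: P[∪_{i=1}^{31} A_i] ≤ Σ_i P[A_i] ≤ 31·p = 31·(1/31) = 1.
Numerically: 1 ≈ 1.0000.
Is 1 < 1? NO.
Since the bound 1 is ≥ 1, the union bound is uninformative here; it does NOT by itself certify existence.

31·p = 1 ≈ 1.0000; existence NOT certified by the union bound.


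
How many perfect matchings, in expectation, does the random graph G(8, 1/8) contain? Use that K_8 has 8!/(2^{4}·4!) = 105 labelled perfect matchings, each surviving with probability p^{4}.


K_8 has 8!/(2^{4}·4!) = 105 labelled perfect matchings.
For each such perfect matching H, let X_H = 1 if all 4 edges of H are present in G. Then P[X_H = 1] = p^{4} = (1/8)^{4} = 1/4096.
By linearity: E[X] = Σ_H E[X_H] = 105 · p^{4} = 105 · 1/4096 = 105/4096.
Numerically: E[X] ≈ 0.0256348.

E[X] = 105 · (1/8)^{4} = 105/4096 ≈ 0.0256348.


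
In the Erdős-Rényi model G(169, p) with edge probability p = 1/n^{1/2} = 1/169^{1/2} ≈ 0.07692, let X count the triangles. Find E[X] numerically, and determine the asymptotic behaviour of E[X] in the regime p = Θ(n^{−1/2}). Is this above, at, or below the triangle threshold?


Number of potential triangles: C(169, 3) = 790244.
Each occurs with probability p³ ≈ (0.07692)³ ≈ 4.551661e-04.
By linearity: E[X] = C(169, 3)·p³ ≈ 790244 · 4.551661e-04 ≈ 359.6923.
Since α = 1/2 < 1, p = c/n^{1/2} ≫ 1/n is above the triangle threshold p ~ 1/n. Asymptotically E[X] ~ (c³/6)·n^{3(1−α)} = (1³/6)·n^{1.5} → ∞; triangles are abundant w.h.p.

E[X] ≈ 359.6923; in regime p = Θ(1/n^{1/2}) E[X] diverges (above the triangle threshold p ~ 1/n).


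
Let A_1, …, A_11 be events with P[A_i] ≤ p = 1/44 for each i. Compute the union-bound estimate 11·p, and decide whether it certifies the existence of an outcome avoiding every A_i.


Union bound: P[∪_{i=1}^{11} A_i] ≤ Σ_i P[A_i] ≤ 11·p = 11·(1/44) = 1/4.
Numerically: 1/4 ≈ 0.2500.
Is 1/4 < 1? YES.
Since P[∪ A_i] ≤ 1/4 < 1, the complement has P[∩ A_i^c] ≥ 1 − 1/4 = 3/4 > 0, so some outcome avoids every A_i.

11·p = 1/4 ≈ 0.2500; existence CERTIFIED by the union bound.


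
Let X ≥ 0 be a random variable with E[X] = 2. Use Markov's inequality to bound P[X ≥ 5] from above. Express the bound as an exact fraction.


μ = E[X] = 2, a = 5.
Markov: P[X ≥ 5] ≤ μ/a = (2)/5 = 2/5.
Numerically: ≈ 0.40000.
(Since a = 5 > μ = 2.00000, the bound 2/5 is < 1 and informative.)

P[X ≥ 5] ≤ 2/5 ≈ 0.40000.


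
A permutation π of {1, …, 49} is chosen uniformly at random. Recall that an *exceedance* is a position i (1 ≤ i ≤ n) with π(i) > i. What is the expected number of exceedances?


Write X = Σ_{i=1}^{49} X_i, where X_i = 1_{π(i) > i}.
For each fixed i, π(i) is uniform over {1, …, 49} (marginal of a uniform permutation), so P[π(i) > i] = (n − i)/n. Summing: Σ_{i=1}^{49} (n − i)/n = (0 + 1 + … + 48)/49 = 49(49 − 1)/(2·49) = (49 − 1)/2.
Hence E[X] = Σ_{i=1}^{49} (49 − i)/49 = 24 ≈ 24.000000.

E[X] = 24 = 24.000000.


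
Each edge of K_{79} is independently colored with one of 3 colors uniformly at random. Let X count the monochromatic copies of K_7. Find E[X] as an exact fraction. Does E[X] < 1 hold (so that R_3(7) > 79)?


E[X] = C(79, 7) · 3^{1 − 21} = 2898753715 · 3^{−20} = 2898753715/3486784401.
As a reduced fraction: E[X] = 2898753715/3486784401 ≈ 0.831354.
Is E[X] < 1? YES.
Since E[X] < 1, there exists a 3-coloring of K_{79} with no monochromatic K_7; hence R_3(7) > 79.

E[X] = 2898753715/3486784401 ≈ 0.831354; E[X] < 1, so R_3(7) > 79.


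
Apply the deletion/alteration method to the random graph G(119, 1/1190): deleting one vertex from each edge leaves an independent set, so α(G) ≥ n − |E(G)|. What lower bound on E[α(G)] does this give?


E[|E(G)|] = C(119, 2)·p = 7021 · (1/1190) = 59/10.
E[α(G)] ≥ n − E[|E(G)|] = 119 − 59/10 = 1131/10.
Numerically: ≈ 113.1000.
(This is only a lower bound; the true E[α(G)] may be larger.)

E[α(G)] ≥ 1131/10 ≈ 113.1000.


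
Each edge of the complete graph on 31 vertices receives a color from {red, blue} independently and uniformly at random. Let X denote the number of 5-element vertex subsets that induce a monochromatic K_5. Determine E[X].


Let X = Σ_S X_S over the C(31, 5) = 169911 subsets S of size 5, where X_S = 1 if the K_5 on S is monochromatic.
For a fixed S, the K_5 on S has C(5, 2) = 10 edges. P[all 10 edges red] = (1/2)^10, and likewise for blue, so P[monochromatic] = 2·(1/2)^10 = 2^{1 − 10} = 1/512.
By linearity: E[X] = C(31, 5) · 2^{1 − 10} = 169911 · 1/512 = 169911/512.
Numerically: E[X] ≈ 331.85742.

E[X] = C(31,5)·2^(1−C(5,2)) = 169911/512 ≈ 331.85742.


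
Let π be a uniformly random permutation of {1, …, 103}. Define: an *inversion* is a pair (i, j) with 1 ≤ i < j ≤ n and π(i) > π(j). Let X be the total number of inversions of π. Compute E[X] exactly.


Write X = Σ X_I over the C(103, 2) = 5253 pairs i < j, with X_I the indicator of one inversion.
There are 5253 indicators.
For each fixed pair i < j, the values π(i) and π(j) are two distinct elements of {1, …, 103} in uniformly random order; by symmetry P[π(i) > π(j)] = 1/2.
By linearity: E[X] = 5253 · (1/2) = C(103, 2) · (1/2) = 5253/2 = 5253/2 ≈ 2626.5000.

E[X] = 5253/2 = 2626.5000.


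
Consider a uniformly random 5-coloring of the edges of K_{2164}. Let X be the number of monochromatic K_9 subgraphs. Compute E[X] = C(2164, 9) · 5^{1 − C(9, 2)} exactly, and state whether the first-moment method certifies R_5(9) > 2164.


E[X] = C(2164, 9) · 5^{1 − 36} = 2820446946663120530187432 · 5^{−35} = 2820446946663120530187432/2910383045673370361328125.
As a reduced fraction: E[X] = 2820446946663120530187432/2910383045673370361328125 ≈ 0.969098.
Is E[X] < 1? YES.
Since E[X] < 1, there exists a 5-coloring of K_{2164} with no monochromatic K_9; hence R_5(9) > 2164.

E[X] = 2820446946663120530187432/2910383045673370361328125 ≈ 0.969098; E[X] < 1, so R_5(9) > 2164.


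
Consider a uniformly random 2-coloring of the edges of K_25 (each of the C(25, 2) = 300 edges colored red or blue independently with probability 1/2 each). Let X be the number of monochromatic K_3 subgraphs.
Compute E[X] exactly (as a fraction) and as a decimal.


Let X = Σ_S X_S over the C(25, 3) = 2300 subsets S of size 3, where X_S = 1 if the K_3 on S is monochromatic.
For a fixed S, the K_3 on S has C(3, 2) = 3 edges. P[all 3 edges red] = (1/2)^3, and likewise for blue, so P[monochromatic] = 2·(1/2)^3 = 2^{1 − 3} = 1/4.
By linearity of expectation: E[X] = C(25, 3) · 2^{1 − 3} = 2300 · 1/4 = 575.
Numerically: E[X] ≈ 575.00000.

E[X] = C(25,3)·2^(1−C(3,2)) = 575 ≈ 575.00000.


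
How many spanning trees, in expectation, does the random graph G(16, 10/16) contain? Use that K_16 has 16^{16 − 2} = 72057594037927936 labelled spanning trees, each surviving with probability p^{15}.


K_16 has 16^{16 − 2} = 72057594037927936 labelled spanning trees.
For each such spanning tree H, let X_H = 1 if all 15 edges of H are present in G. Then P[X_H = 1] = p^{15} = (5/8)^{15} = 30517578125/35184372088832.
By linearity of expectation: E[X] = Σ_H E[X_H] = 72057594037927936 · p^{15} = 72057594037927936 · 30517578125/35184372088832 = 62500000000000.
Numerically: E[X] ≈ 6.25e+13.

E[X] = 72057594037927936 · (5/8)^{15} = 62500000000000 ≈ 6.25e+13.


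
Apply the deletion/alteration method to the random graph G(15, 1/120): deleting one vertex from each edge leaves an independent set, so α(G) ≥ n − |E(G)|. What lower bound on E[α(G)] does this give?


E[|E(G)|] = C(15, 2)·p = 105 · (1/120) = 7/8.
E[α(G)] ≥ n − E[|E(G)|] = 15 − 7/8 = 113/8.
Numerically: ≈ 14.125.
(This is only a lower bound; the true E[α(G)] may be larger.)

E[α(G)] ≥ 113/8 ≈ 14.125.


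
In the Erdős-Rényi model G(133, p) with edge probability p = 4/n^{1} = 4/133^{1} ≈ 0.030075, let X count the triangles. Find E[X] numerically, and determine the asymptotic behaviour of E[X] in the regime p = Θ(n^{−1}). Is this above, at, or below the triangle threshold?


Number of potential triangles: C(133, 3) = 383306.
Each occurs with probability p³ ≈ (0.030075)³ ≈ 2.7203517e-05.
By linearity: E[X] = C(133, 3)·p³ ≈ 383306 · 2.7203517e-05 ≈ 10.42727.
Here α = 1, so p = 4/n is exactly at the triangle threshold p ~ 1/n. Asymptotically E[X] → c³/6 = 4³/6 = 32/3 ≈ 10.66667, a bounded constant. In this regime the triangle count is asymptotically Poisson(c³/6).

E[X] ≈ 10.42727; in regime p = Θ(1/n^{1}) E[X] stays bounded (at the triangle threshold p ~ 1/n).


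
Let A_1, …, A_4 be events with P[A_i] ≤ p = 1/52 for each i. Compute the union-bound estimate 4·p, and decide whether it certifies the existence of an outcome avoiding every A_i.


Union bound: P[∪_{i=1}^{4} A_i] ≤ Σ_i P[A_i] ≤ 4·p = 4·(1/52) = 1/13.
Numerically: 1/13 ≈ 0.0769231.
Is 1/13 < 1? YES.
Since P[∪ A_i] ≤ 1/13 < 1, the complement has P[∩ A_i^c] ≥ 1 − 1/13 = 12/13 > 0, so some outcome avoids every A_i.

4·p = 1/13 ≈ 0.0769231; existence CERTIFIED by the union bound.


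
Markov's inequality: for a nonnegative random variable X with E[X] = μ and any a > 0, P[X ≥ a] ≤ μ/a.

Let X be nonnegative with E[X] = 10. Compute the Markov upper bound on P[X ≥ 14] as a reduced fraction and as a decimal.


μ = E[X] = 10, a = 14.
Markov: P[X ≥ 14] ≤ μ/a = (10)/14 = 5/7.
Numerically: ≈ 0.71429.
(Since a = 14 > μ = 10.00000, the bound 5/7 is < 1 and informative.)

P[X ≥ 14] ≤ 5/7 ≈ 0.71429.


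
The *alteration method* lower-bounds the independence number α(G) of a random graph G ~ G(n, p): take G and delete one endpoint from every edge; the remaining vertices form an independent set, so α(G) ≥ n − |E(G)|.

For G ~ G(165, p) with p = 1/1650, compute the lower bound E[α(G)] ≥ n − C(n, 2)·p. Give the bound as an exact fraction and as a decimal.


E[|E(G)|] = C(165, 2)·p = 13530 · (1/1650) = 41/5.
E[α(G)] ≥ n − E[|E(G)|] = 165 − 41/5 = 784/5.
Numerically: ≈ 156.80000.
(This is only a lower bound; the true E[α(G)] may be larger.)

E[α(G)] ≥ 784/5 ≈ 156.80000.


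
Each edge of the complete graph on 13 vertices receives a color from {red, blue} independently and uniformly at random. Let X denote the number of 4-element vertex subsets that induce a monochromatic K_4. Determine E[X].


Let X = Σ_S X_S over the C(13, 4) = 715 subsets S of size 4, where X_S = 1 if the K_4 on S is monochromatic.
For a fixed S, the K_4 on S has C(4, 2) = 6 edges. P[all 6 edges red] = (1/2)^6, and likewise for blue, so P[monochromatic] = 2·(1/2)^6 = 2^{1 − 6} = 1/32.
By linearity: E[X] = C(13, 4) · 2^{1 − 6} = 715 · 1/32 = 715/32.
Numerically: E[X] ≈ 22.344.

E[X] = C(13,4)·2^(1−C(4,2)) = 715/32 ≈ 22.344.


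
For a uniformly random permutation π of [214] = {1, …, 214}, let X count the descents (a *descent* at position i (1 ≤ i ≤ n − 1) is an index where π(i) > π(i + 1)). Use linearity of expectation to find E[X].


Write X = Σ X_I over i = 1, …, 213, with X_I the indicator of one descent.
There are 213 indicators.
For each fixed i, the pair (π(i), π(i+1)) is a uniformly random ordered pair of distinct values from {1, …, 214}; by symmetry P[π(i) > π(i+1)] = 1/2.
By linearity: E[X] = 213 · (1/2) = (214 − 1) · (1/2) = 213/2 ≈ 106.50000.

E[X] = 213/2 = 106.50000.


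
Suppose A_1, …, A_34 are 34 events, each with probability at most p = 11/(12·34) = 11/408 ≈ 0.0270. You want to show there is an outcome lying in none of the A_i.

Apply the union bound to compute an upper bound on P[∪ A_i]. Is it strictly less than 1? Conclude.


Union bound: P[∪_{i=1}^{34} A_i] ≤ Σ_i P[A_i] ≤ 34·p = 34·(11/408) = 11/12.
Numerically: 11/12 ≈ 0.9167.
Is 11/12 < 1? YES.
Since P[∪ A_i] ≤ 11/12 < 1, the complement has P[∩ A_i^c] ≥ 1 − 11/12 = 1/12 > 0, so some outcome avoids every A_i.

34·p = 11/12 ≈ 0.9167; existence CERTIFIED by the union bound.
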